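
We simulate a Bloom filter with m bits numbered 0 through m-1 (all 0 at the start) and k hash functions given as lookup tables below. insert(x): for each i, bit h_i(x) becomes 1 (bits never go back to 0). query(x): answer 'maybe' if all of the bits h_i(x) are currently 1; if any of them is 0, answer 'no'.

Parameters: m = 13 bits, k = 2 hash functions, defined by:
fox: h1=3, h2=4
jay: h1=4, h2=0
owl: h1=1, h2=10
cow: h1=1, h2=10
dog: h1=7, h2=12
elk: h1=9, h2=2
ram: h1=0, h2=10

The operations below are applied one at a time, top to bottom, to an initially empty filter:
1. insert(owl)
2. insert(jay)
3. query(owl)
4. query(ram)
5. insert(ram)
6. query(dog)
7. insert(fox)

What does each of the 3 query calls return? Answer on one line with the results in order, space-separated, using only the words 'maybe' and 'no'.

Start: bits=0000000000000
Op 1: insert owl -> sets bits 1 10 -> bits=0100000000100
Op 2: insert jay -> sets bits 0 4 -> bits=1100100000100
Op 3: query owl -> checks bit1=1, bit10=1 (all 1) -> maybe
Op 4: query ram -> checks bit0=1, bit10=1 (all 1) -> maybe
Op 5: insert ram -> sets bits 0 10 -> bits=1100100000100
Op 6: query dog -> checks bit7=0, bit12=0 (has a 0) -> no
Op 7: insert fox -> sets bits 3 4 -> bits=1101100000100
Query results in order: maybe maybe no

Answer: maybe maybe no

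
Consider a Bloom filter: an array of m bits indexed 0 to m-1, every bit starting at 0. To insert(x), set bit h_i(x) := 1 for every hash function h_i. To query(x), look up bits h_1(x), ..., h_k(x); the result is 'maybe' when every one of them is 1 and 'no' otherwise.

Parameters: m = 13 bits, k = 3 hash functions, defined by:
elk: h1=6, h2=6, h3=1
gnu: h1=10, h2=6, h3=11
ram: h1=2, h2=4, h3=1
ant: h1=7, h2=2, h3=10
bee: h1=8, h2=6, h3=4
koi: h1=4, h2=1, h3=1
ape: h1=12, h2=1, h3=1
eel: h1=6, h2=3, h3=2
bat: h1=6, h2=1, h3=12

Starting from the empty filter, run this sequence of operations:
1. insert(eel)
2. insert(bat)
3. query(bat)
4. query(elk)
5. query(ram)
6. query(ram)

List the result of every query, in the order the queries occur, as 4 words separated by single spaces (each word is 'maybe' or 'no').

Answer: maybe maybe no no

Derivation:
Start: bits=0000000000000
Op 1: insert eel -> sets bits 2 3 6 -> bits=0011001000000
Op 2: insert bat -> sets bits 1 6 12 -> bits=0111001000001
Op 3: query bat -> checks bit1=1, bit6=1, bit12=1 (all 1) -> maybe
Op 4: query elk -> checks bit1=1, bit6=1 (all 1) -> maybe
Op 5: query ram -> checks bit1=1, bit2=1, bit4=0 (has a 0) -> no
Op 6: query ram -> checks bit1=1, bit2=1, bit4=0 (has a 0) -> no
Query results in order: maybe maybe no no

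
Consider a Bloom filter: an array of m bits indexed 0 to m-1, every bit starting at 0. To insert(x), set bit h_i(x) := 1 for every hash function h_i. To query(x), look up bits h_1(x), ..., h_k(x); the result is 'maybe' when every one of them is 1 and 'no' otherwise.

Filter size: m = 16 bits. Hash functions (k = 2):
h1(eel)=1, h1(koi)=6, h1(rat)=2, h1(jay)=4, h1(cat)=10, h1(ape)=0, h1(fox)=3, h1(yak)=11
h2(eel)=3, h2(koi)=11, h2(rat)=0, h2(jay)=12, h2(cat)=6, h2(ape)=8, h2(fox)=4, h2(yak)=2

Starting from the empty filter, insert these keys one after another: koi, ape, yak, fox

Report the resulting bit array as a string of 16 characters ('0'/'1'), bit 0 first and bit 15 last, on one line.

Start: bits=0000000000000000
After insert 'koi': sets bits 6 11 -> bits=0000001000010000
After insert 'ape': sets bits 0 8 -> bits=1000001010010000
After insert 'yak': sets bits 2 11 -> bits=1010001010010000
After insert 'fox': sets bits 3 4 -> bits=1011101010010000

Answer: 1011101010010000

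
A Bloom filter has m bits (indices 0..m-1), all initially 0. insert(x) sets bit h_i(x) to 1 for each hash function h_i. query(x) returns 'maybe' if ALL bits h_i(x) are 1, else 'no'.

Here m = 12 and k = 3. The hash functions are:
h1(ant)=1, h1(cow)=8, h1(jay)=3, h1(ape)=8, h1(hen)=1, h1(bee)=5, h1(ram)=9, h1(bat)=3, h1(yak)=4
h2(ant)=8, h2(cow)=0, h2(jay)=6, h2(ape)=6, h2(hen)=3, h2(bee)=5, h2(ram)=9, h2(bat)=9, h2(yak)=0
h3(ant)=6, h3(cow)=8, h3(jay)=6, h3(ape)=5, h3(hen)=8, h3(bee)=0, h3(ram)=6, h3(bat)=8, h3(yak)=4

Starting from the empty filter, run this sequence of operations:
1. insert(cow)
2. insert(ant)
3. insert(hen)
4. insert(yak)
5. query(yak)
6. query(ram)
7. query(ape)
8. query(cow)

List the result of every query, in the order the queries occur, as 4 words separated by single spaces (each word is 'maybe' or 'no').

Answer: maybe no no maybe

Derivation:
Start: bits=000000000000
Op 1: insert cow -> sets bits 0 8 -> bits=100000001000
Op 2: insert ant -> sets bits 1 6 8 -> bits=110000101000
Op 3: insert hen -> sets bits 1 3 8 -> bits=110100101000
Op 4: insert yak -> sets bits 0 4 -> bits=110110101000
Op 5: query yak -> checks bit0=1, bit4=1 (all 1) -> maybe
Op 6: query ram -> checks bit6=1, bit9=0 (has a 0) -> no
Op 7: query ape -> checks bit5=0, bit6=1, bit8=1 (has a 0) -> no
Op 8: query cow -> checks bit0=1, bit8=1 (all 1) -> maybe
Query results in order: maybe no no maybe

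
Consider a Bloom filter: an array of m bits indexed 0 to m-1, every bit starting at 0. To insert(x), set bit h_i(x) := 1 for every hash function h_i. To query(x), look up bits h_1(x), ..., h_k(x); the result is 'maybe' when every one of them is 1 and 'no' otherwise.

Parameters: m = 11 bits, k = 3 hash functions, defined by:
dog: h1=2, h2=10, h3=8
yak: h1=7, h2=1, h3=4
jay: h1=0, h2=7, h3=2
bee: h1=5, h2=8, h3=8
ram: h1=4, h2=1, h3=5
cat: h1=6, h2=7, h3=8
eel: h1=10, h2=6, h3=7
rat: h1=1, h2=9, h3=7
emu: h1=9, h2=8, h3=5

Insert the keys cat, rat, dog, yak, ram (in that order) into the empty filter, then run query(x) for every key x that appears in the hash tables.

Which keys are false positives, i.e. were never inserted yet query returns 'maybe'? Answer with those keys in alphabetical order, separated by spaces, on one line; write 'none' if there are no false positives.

Start: bits=00000000000
After insert 'cat': sets bits 6 7 8 -> bits=00000011100
After insert 'rat': sets bits 1 7 9 -> bits=01000011110
After insert 'dog': sets bits 2 8 10 -> bits=01100011111
After insert 'yak': sets bits 1 4 7 -> bits=01101011111
After insert 'ram': sets bits 1 4 5 -> bits=01101111111
Not inserted: bee eel emu jay — query each against bits=01101111111:
query bee: checks bit5=1, bit8=1 (all 1) -> maybe => FALSE POSITIVE
query eel: checks bit6=1, bit7=1, bit10=1 (all 1) -> maybe => FALSE POSITIVE
query emu: checks bit5=1, bit8=1, bit9=1 (all 1) -> maybe => FALSE POSITIVE
query jay: checks bit0=0, bit2=1, bit7=1 (has a 0) -> no => not a false positive
False positives (alphabetical): bee eel emu

Answer: bee eel emu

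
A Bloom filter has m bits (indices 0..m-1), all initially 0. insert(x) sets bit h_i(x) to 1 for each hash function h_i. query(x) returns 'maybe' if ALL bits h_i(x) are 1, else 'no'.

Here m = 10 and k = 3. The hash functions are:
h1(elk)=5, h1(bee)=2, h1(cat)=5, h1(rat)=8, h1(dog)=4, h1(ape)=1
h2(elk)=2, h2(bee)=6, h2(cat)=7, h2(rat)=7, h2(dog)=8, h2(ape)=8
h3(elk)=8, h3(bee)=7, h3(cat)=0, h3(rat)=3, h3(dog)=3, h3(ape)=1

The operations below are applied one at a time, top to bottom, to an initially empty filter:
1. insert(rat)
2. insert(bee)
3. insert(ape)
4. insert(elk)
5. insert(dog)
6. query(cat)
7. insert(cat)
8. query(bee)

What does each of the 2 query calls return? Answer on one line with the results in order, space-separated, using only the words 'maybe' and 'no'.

Start: bits=0000000000
Op 1: insert rat -> sets bits 3 7 8 -> bits=0001000110
Op 2: insert bee -> sets bits 2 6 7 -> bits=0011001110
Op 3: insert ape -> sets bits 1 8 -> bits=0111001110
Op 4: insert elk -> sets bits 2 5 8 -> bits=0111011110
Op 5: insert dog -> sets bits 3 4 8 -> bits=0111111110
Op 6: query cat -> checks bit0=0, bit5=1, bit7=1 (has a 0) -> no
Op 7: insert cat -> sets bits 0 5 7 -> bits=1111111110
Op 8: query bee -> checks bit2=1, bit6=1, bit7=1 (all 1) -> maybe
Query results in order: no maybe

Answer: no maybe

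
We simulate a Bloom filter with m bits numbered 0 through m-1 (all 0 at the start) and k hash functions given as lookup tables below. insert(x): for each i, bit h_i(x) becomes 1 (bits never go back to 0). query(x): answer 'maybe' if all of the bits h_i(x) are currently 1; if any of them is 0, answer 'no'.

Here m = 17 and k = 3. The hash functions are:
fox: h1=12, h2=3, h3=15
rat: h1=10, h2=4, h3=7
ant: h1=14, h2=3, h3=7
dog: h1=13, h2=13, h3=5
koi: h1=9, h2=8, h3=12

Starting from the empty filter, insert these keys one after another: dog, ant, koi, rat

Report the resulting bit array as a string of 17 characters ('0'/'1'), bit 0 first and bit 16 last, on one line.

Start: bits=00000000000000000
After insert 'dog': sets bits 5 13 -> bits=00000100000001000
After insert 'ant': sets bits 3 7 14 -> bits=00010101000001100
After insert 'koi': sets bits 8 9 12 -> bits=00010101110011100
After insert 'rat': sets bits 4 7 10 -> bits=00011101111011100

Answer: 00011101111011100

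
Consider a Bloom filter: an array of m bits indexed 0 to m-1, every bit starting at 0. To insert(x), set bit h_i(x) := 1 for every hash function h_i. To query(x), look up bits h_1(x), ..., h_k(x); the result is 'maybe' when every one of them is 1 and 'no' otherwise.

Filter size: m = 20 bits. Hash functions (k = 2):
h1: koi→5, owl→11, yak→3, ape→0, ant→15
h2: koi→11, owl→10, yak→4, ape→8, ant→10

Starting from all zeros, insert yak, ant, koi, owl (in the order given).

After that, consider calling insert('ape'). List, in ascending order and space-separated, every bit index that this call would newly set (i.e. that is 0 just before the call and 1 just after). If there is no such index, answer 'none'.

Start: bits=00000000000000000000
After insert 'yak': sets bits 3 4 -> bits=00011000000000000000
After insert 'ant': sets bits 10 15 -> bits=00011000001000010000
After insert 'koi': sets bits 5 11 -> bits=00011100001100010000
After insert 'owl': sets bits 10 11 -> bits=00011100001100010000
insert 'ape' would touch bits 0 8; currently bit0=0, bit8=0
Bits that are 0 among those (would change 0->1): 0 8

Answer: 0 8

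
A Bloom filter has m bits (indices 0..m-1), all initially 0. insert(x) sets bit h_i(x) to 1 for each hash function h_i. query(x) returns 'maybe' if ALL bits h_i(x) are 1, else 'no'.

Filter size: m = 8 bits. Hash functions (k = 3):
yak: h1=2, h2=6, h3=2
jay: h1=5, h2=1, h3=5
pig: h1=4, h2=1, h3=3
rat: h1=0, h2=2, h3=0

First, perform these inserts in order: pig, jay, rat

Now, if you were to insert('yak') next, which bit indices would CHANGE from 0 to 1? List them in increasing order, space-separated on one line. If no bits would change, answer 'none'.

Answer: 6

Derivation:
Start: bits=00000000
After insert 'pig': sets bits 1 3 4 -> bits=01011000
After insert 'jay': sets bits 1 5 -> bits=01011100
After insert 'rat': sets bits 0 2 -> bits=11111100
insert 'yak' would touch bits 2 6; currently bit2=1, bit6=0
Bits that are 0 among those (would change 0->1): 6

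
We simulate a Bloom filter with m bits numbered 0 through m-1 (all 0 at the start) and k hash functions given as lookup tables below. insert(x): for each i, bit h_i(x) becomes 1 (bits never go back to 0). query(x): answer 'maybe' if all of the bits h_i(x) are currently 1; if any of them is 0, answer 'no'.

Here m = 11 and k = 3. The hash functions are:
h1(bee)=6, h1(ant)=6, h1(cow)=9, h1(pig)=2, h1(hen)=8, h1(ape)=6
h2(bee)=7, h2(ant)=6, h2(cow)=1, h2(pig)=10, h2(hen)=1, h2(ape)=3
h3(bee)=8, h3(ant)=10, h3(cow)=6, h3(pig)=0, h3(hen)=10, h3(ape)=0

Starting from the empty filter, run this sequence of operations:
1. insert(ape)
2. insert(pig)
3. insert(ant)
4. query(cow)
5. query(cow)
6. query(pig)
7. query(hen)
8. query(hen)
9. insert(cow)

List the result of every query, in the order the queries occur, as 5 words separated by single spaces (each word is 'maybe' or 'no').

Start: bits=00000000000
Op 1: insert ape -> sets bits 0 3 6 -> bits=10010010000
Op 2: insert pig -> sets bits 0 2 10 -> bits=10110010001
Op 3: insert ant -> sets bits 6 10 -> bits=10110010001
Op 4: query cow -> checks bit1=0, bit6=1, bit9=0 (has a 0) -> no
Op 5: query cow -> checks bit1=0, bit6=1, bit9=0 (has a 0) -> no
Op 6: query pig -> checks bit0=1, bit2=1, bit10=1 (all 1) -> maybe
Op 7: query hen -> checks bit1=0, bit8=0, bit10=1 (has a 0) -> no
Op 8: query hen -> checks bit1=0, bit8=0, bit10=1 (has a 0) -> no
Op 9: insert cow -> sets bits 1 6 9 -> bits=11110010011
Query results in order: no no maybe no no

Answer: no no maybe no no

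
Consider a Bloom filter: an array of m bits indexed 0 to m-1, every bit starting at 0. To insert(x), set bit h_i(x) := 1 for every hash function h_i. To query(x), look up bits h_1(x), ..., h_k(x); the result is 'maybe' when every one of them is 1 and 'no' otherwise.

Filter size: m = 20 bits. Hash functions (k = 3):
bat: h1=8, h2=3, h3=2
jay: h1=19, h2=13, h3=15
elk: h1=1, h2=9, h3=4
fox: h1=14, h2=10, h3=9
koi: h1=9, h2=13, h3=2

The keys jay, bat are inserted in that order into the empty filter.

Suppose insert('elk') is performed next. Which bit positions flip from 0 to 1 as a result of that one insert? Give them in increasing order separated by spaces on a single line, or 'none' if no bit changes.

Start: bits=00000000000000000000
After insert 'jay': sets bits 13 15 19 -> bits=00000000000001010001
After insert 'bat': sets bits 2 3 8 -> bits=00110000100001010001
insert 'elk' would touch bits 1 4 9; currently bit1=0, bit4=0, bit9=0
Bits that are 0 among those (would change 0->1): 1 4 9

Answer: 1 4 9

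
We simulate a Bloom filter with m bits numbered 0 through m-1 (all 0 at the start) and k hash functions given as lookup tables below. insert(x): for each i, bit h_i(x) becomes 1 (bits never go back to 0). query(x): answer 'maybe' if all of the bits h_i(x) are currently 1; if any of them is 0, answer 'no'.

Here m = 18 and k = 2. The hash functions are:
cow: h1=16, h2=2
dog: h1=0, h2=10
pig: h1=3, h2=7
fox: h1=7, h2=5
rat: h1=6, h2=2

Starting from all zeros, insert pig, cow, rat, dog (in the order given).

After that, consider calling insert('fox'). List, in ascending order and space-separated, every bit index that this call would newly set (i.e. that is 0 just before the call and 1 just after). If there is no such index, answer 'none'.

Answer: 5

Derivation:
Start: bits=000000000000000000
After insert 'pig': sets bits 3 7 -> bits=000100010000000000
After insert 'cow': sets bits 2 16 -> bits=001100010000000010
After insert 'rat': sets bits 2 6 -> bits=001100110000000010
After insert 'dog': sets bits 0 10 -> bits=101100110010000010
insert 'fox' would touch bits 5 7; currently bit5=0, bit7=1
Bits that are 0 among those (would change 0->1): 5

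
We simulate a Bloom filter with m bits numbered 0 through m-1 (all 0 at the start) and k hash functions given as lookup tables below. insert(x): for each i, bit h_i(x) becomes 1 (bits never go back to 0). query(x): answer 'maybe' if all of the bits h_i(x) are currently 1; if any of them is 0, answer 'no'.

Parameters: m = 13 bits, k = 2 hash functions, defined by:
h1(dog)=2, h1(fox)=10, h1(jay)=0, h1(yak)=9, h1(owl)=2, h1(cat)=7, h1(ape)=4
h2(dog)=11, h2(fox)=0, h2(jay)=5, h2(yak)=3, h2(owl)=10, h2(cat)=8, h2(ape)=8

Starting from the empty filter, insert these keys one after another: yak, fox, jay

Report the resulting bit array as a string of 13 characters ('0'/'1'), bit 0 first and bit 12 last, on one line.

Answer: 1001010001100

Derivation:
Start: bits=0000000000000
After insert 'yak': sets bits 3 9 -> bits=0001000001000
After insert 'fox': sets bits 0 10 -> bits=1001000001100
After insert 'jay': sets bits 0 5 -> bits=1001010001100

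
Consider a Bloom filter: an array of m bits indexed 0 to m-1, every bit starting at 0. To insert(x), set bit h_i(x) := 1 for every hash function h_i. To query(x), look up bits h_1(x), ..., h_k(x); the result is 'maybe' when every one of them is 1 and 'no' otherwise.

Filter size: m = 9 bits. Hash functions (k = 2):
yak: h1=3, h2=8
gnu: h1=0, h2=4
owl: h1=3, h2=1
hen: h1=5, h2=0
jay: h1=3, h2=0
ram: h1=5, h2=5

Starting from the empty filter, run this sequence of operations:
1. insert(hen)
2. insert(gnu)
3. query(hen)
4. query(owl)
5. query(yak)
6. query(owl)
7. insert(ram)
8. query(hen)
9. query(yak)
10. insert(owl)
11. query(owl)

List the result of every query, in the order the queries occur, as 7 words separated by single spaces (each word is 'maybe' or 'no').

Start: bits=000000000
Op 1: insert hen -> sets bits 0 5 -> bits=100001000
Op 2: insert gnu -> sets bits 0 4 -> bits=100011000
Op 3: query hen -> checks bit0=1, bit5=1 (all 1) -> maybe
Op 4: query owl -> checks bit1=0, bit3=0 (has a 0) -> no
Op 5: query yak -> checks bit3=0, bit8=0 (has a 0) -> no
Op 6: query owl -> checks bit1=0, bit3=0 (has a 0) -> no
Op 7: insert ram -> sets bits 5 -> bits=100011000
Op 8: query hen -> checks bit0=1, bit5=1 (all 1) -> maybe
Op 9: query yak -> checks bit3=0, bit8=0 (has a 0) -> no
Op 10: insert owl -> sets bits 1 3 -> bits=110111000
Op 11: query owl -> checks bit1=1, bit3=1 (all 1) -> maybe
Query results in order: maybe no no no maybe no maybe

Answer: maybe no no no maybe no maybe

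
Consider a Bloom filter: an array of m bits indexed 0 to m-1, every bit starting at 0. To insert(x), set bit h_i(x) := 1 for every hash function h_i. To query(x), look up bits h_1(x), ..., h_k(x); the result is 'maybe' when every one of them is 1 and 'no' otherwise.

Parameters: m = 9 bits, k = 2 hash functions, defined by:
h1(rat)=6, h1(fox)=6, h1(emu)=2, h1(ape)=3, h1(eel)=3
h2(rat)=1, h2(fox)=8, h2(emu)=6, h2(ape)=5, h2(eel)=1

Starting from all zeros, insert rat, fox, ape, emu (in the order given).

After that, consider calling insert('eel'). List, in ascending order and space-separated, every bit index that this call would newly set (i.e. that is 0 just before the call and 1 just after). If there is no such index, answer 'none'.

Start: bits=000000000
After insert 'rat': sets bits 1 6 -> bits=010000100
After insert 'fox': sets bits 6 8 -> bits=010000101
After insert 'ape': sets bits 3 5 -> bits=010101101
After insert 'emu': sets bits 2 6 -> bits=011101101
insert 'eel' would touch bits 1 3; currently bit1=1, bit3=1
Bits that are 0 among those (would change 0->1): none

Answer: none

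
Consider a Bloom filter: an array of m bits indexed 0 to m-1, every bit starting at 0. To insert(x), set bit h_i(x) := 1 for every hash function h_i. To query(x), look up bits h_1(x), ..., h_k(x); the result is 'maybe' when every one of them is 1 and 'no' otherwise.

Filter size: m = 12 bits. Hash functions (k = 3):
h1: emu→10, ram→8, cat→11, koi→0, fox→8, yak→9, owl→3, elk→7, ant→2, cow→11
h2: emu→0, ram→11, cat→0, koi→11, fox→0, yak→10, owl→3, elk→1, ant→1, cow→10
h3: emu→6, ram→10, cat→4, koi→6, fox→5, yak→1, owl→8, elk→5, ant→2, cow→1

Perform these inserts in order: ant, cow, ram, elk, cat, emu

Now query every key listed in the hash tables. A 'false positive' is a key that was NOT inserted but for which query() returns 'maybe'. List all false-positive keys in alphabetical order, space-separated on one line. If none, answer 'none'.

Start: bits=000000000000
After insert 'ant': sets bits 1 2 -> bits=011000000000
After insert 'cow': sets bits 1 10 11 -> bits=011000000011
After insert 'ram': sets bits 8 10 11 -> bits=011000001011
After insert 'elk': sets bits 1 5 7 -> bits=011001011011
After insert 'cat': sets bits 0 4 11 -> bits=111011011011
After insert 'emu': sets bits 0 6 10 -> bits=111011111011
Not inserted: fox koi owl yak — query each against bits=111011111011:
query fox: checks bit0=1, bit5=1, bit8=1 (all 1) -> maybe => FALSE POSITIVE
query koi: checks bit0=1, bit6=1, bit11=1 (all 1) -> maybe => FALSE POSITIVE
query owl: checks bit3=0, bit8=1 (has a 0) -> no => not a false positive
query yak: checks bit1=1, bit9=0, bit10=1 (has a 0) -> no => not a false positive
False positives (alphabetical): fox koi

Answer: fox koi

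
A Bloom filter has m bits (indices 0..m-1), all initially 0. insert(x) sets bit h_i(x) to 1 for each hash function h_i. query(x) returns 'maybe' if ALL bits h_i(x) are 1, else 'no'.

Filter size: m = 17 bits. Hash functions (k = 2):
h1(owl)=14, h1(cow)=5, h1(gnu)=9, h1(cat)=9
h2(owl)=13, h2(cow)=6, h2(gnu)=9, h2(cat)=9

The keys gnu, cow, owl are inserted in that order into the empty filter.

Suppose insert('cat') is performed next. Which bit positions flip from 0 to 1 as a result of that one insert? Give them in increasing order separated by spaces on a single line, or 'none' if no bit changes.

Start: bits=00000000000000000
After insert 'gnu': sets bits 9 -> bits=00000000010000000
After insert 'cow': sets bits 5 6 -> bits=00000110010000000
After insert 'owl': sets bits 13 14 -> bits=00000110010001100
insert 'cat' would touch bits 9; currently bit9=1
Bits that are 0 among those (would change 0->1): none

Answer: none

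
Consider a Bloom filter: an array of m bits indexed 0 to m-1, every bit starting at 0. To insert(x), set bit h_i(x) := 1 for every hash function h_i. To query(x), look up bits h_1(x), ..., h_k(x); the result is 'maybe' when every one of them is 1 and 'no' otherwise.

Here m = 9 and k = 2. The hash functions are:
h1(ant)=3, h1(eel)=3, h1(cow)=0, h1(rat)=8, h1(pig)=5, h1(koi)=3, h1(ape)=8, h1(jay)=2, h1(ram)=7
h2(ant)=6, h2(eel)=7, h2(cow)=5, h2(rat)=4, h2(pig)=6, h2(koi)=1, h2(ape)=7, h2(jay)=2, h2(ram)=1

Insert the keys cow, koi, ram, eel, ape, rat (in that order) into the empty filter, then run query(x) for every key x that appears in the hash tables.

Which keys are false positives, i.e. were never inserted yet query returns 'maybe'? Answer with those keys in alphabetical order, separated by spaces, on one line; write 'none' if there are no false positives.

Answer: none

Derivation:
Start: bits=000000000
After insert 'cow': sets bits 0 5 -> bits=100001000
After insert 'koi': sets bits 1 3 -> bits=110101000
After insert 'ram': sets bits 1 7 -> bits=110101010
After insert 'eel': sets bits 3 7 -> bits=110101010
After insert 'ape': sets bits 7 8 -> bits=110101011
After insert 'rat': sets bits 4 8 -> bits=110111011
Not inserted: ant jay pig — query each against bits=110111011:
query ant: checks bit3=1, bit6=0 (has a 0) -> no => not a false positive
query jay: checks bit2=0 (has a 0) -> no => not a false positive
query pig: checks bit5=1, bit6=0 (has a 0) -> no => not a false positive
False positives (alphabetical): none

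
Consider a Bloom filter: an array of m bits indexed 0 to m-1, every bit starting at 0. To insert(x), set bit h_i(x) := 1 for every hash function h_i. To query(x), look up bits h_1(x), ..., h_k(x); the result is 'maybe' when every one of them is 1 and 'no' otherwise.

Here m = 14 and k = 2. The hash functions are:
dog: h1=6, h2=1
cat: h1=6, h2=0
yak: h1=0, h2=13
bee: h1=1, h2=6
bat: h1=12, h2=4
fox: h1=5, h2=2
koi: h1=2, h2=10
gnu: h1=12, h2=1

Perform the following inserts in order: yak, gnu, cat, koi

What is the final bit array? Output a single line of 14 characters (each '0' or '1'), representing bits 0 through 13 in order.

Start: bits=00000000000000
After insert 'yak': sets bits 0 13 -> bits=10000000000001
After insert 'gnu': sets bits 1 12 -> bits=11000000000011
After insert 'cat': sets bits 0 6 -> bits=11000010000011
After insert 'koi': sets bits 2 10 -> bits=11100010001011

Answer: 11100010001011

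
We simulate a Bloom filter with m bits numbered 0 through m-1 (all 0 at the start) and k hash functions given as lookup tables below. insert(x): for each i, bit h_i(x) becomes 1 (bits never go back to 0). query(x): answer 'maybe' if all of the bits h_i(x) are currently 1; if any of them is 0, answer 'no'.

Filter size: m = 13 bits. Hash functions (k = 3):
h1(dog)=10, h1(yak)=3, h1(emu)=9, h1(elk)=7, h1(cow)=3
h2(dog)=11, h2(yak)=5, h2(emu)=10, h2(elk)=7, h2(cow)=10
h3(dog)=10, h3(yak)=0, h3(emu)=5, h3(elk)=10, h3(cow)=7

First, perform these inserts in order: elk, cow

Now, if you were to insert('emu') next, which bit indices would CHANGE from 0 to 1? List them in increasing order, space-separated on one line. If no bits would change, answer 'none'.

Start: bits=0000000000000
After insert 'elk': sets bits 7 10 -> bits=0000000100100
After insert 'cow': sets bits 3 7 10 -> bits=0001000100100
insert 'emu' would touch bits 5 9 10; currently bit5=0, bit9=0, bit10=1
Bits that are 0 among those (would change 0->1): 5 9

Answer: 5 9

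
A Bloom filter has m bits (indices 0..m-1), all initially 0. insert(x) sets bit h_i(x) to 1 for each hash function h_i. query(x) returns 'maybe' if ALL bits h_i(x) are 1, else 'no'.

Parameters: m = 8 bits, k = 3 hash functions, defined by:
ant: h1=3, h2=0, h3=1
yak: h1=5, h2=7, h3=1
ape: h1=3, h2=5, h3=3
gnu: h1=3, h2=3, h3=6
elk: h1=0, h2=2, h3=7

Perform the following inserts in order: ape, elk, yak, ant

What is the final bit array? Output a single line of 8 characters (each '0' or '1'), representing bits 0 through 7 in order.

Start: bits=00000000
After insert 'ape': sets bits 3 5 -> bits=00010100
After insert 'elk': sets bits 0 2 7 -> bits=10110101
After insert 'yak': sets bits 1 5 7 -> bits=11110101
After insert 'ant': sets bits 0 1 3 -> bits=11110101

Answer: 11110101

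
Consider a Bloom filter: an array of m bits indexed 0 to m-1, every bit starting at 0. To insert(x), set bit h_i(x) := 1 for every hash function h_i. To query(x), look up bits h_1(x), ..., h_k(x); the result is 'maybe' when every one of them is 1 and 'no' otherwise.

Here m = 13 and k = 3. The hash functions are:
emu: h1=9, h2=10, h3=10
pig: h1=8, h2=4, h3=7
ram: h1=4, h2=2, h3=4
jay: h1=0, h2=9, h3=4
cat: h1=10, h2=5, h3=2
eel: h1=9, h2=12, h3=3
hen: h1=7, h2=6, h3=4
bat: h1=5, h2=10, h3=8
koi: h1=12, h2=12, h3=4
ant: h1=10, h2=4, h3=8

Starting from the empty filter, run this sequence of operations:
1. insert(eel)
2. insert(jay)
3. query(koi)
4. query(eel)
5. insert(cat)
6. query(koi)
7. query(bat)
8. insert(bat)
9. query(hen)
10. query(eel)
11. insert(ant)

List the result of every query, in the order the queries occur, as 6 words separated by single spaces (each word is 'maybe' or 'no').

Start: bits=0000000000000
Op 1: insert eel -> sets bits 3 9 12 -> bits=0001000001001
Op 2: insert jay -> sets bits 0 4 9 -> bits=1001100001001
Op 3: query koi -> checks bit4=1, bit12=1 (all 1) -> maybe
Op 4: query eel -> checks bit3=1, bit9=1, bit12=1 (all 1) -> maybe
Op 5: insert cat -> sets bits 2 5 10 -> bits=1011110001101
Op 6: query koi -> checks bit4=1, bit12=1 (all 1) -> maybe
Op 7: query bat -> checks bit5=1, bit8=0, bit10=1 (has a 0) -> no
Op 8: insert bat -> sets bits 5 8 10 -> bits=1011110011101
Op 9: query hen -> checks bit4=1, bit6=0, bit7=0 (has a 0) -> no
Op 10: query eel -> checks bit3=1, bit9=1, bit12=1 (all 1) -> maybe
Op 11: insert ant -> sets bits 4 8 10 -> bits=1011110011101
Query results in order: maybe maybe maybe no no maybe

Answer: maybe maybe maybe no no maybe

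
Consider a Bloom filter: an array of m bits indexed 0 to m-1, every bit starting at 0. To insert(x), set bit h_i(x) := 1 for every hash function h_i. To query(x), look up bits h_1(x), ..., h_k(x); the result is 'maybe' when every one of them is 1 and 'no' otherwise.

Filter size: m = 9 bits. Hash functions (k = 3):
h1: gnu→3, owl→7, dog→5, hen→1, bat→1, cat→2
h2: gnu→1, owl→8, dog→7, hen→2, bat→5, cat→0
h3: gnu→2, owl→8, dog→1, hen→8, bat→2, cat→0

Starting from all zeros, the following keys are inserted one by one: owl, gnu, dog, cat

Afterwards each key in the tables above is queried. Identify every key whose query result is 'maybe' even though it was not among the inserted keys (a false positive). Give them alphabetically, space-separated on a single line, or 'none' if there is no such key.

Answer: bat hen

Derivation:
Start: bits=000000000
After insert 'owl': sets bits 7 8 -> bits=000000011
After insert 'gnu': sets bits 1 2 3 -> bits=011100011
After insert 'dog': sets bits 1 5 7 -> bits=011101011
After insert 'cat': sets bits 0 2 -> bits=111101011
Not inserted: bat hen — query each against bits=111101011:
query bat: checks bit1=1, bit2=1, bit5=1 (all 1) -> maybe => FALSE POSITIVE
query hen: checks bit1=1, bit2=1, bit8=1 (all 1) -> maybe => FALSE POSITIVE
False positives (alphabetical): bat hen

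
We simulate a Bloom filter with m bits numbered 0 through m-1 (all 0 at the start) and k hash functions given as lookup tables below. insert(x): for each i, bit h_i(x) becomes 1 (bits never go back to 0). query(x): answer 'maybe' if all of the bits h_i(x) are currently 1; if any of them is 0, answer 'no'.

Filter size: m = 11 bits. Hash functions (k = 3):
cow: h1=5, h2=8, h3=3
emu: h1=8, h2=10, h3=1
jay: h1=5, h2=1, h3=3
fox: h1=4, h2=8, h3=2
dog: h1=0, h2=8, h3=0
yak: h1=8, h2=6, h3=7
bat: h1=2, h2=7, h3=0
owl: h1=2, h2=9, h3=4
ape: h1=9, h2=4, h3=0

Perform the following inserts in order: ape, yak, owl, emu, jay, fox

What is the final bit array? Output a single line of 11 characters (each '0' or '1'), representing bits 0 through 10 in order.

Answer: 11111111111

Derivation:
Start: bits=00000000000
After insert 'ape': sets bits 0 4 9 -> bits=10001000010
After insert 'yak': sets bits 6 7 8 -> bits=10001011110
After insert 'owl': sets bits 2 4 9 -> bits=10101011110
After insert 'emu': sets bits 1 8 10 -> bits=11101011111
After insert 'jay': sets bits 1 3 5 -> bits=11111111111
After insert 'fox': sets bits 2 4 8 -> bits=11111111111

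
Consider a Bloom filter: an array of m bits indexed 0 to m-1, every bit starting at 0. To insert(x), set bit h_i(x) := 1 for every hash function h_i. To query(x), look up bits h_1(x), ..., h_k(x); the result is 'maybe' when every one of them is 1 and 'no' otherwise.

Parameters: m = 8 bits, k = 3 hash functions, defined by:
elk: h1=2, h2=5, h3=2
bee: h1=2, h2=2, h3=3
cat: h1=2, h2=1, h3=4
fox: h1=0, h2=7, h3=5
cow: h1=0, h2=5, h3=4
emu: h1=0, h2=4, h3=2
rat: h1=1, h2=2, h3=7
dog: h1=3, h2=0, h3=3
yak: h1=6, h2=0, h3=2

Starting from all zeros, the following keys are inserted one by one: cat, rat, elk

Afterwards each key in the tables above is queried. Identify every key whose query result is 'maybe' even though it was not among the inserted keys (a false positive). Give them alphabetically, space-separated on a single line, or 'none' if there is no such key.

Answer: none

Derivation:
Start: bits=00000000
After insert 'cat': sets bits 1 2 4 -> bits=01101000
After insert 'rat': sets bits 1 2 7 -> bits=01101001
After insert 'elk': sets bits 2 5 -> bits=01101101
Not inserted: bee cow dog emu fox yak — query each against bits=01101101:
query bee: checks bit2=1, bit3=0 (has a 0) -> no => not a false positive
query cow: checks bit0=0, bit4=1, bit5=1 (has a 0) -> no => not a false positive
query dog: checks bit0=0, bit3=0 (has a 0) -> no => not a false positive
query emu: checks bit0=0, bit2=1, bit4=1 (has a 0) -> no => not a false positive
query fox: checks bit0=0, bit5=1, bit7=1 (has a 0) -> no => not a false positive
query yak: checks bit0=0, bit2=1, bit6=0 (has a 0) -> no => not a false positive
False positives (alphabetical): none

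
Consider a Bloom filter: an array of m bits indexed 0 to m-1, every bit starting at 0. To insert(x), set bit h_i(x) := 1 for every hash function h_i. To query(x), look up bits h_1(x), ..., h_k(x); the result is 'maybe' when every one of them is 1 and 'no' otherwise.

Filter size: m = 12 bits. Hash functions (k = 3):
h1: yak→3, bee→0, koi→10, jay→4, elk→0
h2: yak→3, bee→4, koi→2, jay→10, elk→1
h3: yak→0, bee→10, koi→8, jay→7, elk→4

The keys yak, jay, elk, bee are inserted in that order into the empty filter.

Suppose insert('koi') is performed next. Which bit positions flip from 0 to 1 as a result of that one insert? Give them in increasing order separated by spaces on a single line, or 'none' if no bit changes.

Answer: 2 8

Derivation:
Start: bits=000000000000
After insert 'yak': sets bits 0 3 -> bits=100100000000
After insert 'jay': sets bits 4 7 10 -> bits=100110010010
After insert 'elk': sets bits 0 1 4 -> bits=110110010010
After insert 'bee': sets bits 0 4 10 -> bits=110110010010
insert 'koi' would touch bits 2 8 10; currently bit2=0, bit8=0, bit10=1
Bits that are 0 among those (would change 0->1): 2 8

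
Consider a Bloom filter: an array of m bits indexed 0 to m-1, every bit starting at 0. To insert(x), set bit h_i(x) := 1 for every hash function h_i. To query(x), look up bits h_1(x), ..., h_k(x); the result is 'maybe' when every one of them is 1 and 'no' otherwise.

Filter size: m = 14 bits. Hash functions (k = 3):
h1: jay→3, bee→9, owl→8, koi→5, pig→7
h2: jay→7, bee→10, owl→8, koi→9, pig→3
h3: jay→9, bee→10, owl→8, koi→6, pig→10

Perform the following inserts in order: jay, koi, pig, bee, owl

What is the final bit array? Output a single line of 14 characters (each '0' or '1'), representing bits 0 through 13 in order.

Start: bits=00000000000000
After insert 'jay': sets bits 3 7 9 -> bits=00010001010000
After insert 'koi': sets bits 5 6 9 -> bits=00010111010000
After insert 'pig': sets bits 3 7 10 -> bits=00010111011000
After insert 'bee': sets bits 9 10 -> bits=00010111011000
After insert 'owl': sets bits 8 -> bits=00010111111000

Answer: 00010111111000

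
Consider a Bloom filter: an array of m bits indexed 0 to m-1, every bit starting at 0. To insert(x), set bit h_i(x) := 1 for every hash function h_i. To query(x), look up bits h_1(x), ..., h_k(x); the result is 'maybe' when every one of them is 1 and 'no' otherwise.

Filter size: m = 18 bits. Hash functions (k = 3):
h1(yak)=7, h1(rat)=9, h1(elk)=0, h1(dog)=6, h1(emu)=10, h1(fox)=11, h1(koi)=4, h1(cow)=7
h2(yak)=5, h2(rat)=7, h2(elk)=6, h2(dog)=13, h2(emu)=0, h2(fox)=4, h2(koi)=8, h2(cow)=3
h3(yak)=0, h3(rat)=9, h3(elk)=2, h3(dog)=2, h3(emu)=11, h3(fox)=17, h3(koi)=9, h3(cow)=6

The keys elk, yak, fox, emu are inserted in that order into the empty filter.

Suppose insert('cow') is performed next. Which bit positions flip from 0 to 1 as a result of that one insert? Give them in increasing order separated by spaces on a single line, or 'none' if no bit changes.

Answer: 3

Derivation:
Start: bits=000000000000000000
After insert 'elk': sets bits 0 2 6 -> bits=101000100000000000
After insert 'yak': sets bits 0 5 7 -> bits=101001110000000000
After insert 'fox': sets bits 4 11 17 -> bits=101011110001000001
After insert 'emu': sets bits 0 10 11 -> bits=101011110011000001
insert 'cow' would touch bits 3 6 7; currently bit3=0, bit6=1, bit7=1
Bits that are 0 among those (would change 0->1): 3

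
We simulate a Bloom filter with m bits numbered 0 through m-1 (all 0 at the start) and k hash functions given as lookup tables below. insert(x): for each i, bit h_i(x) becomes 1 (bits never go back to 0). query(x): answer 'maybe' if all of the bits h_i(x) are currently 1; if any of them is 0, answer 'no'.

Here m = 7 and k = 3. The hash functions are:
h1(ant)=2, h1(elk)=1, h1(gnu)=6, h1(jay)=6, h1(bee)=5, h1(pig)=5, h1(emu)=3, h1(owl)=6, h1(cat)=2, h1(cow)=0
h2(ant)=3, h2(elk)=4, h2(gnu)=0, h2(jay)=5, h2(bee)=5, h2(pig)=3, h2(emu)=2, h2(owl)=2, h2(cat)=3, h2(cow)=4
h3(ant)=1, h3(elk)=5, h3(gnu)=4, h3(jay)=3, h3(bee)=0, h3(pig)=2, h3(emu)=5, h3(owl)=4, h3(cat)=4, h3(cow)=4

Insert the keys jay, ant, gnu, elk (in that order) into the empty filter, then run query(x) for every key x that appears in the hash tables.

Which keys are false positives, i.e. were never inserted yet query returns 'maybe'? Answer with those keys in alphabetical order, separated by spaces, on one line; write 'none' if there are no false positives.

Start: bits=0000000
After insert 'jay': sets bits 3 5 6 -> bits=0001011
After insert 'ant': sets bits 1 2 3 -> bits=0111011
After insert 'gnu': sets bits 0 4 6 -> bits=1111111
After insert 'elk': sets bits 1 4 5 -> bits=1111111
Not inserted: bee cat cow emu owl pig — query each against bits=1111111:
query bee: checks bit0=1, bit5=1 (all 1) -> maybe => FALSE POSITIVE
query cat: checks bit2=1, bit3=1, bit4=1 (all 1) -> maybe => FALSE POSITIVE
query cow: checks bit0=1, bit4=1 (all 1) -> maybe => FALSE POSITIVE
query emu: checks bit2=1, bit3=1, bit5=1 (all 1) -> maybe => FALSE POSITIVE
query owl: checks bit2=1, bit4=1, bit6=1 (all 1) -> maybe => FALSE POSITIVE
query pig: checks bit2=1, bit3=1, bit5=1 (all 1) -> maybe => FALSE POSITIVE
False positives (alphabetical): bee cat cow emu owl pig

Answer: bee cat cow emu owl pig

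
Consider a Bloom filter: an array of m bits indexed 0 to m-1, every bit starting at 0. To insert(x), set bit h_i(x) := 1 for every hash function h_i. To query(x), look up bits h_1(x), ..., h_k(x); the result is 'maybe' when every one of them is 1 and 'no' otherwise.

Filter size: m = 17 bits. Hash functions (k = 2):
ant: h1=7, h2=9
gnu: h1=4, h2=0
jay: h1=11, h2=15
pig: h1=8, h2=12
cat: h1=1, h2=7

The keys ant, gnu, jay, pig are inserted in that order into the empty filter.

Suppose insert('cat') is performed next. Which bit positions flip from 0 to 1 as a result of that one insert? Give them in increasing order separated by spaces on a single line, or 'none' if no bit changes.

Start: bits=00000000000000000
After insert 'ant': sets bits 7 9 -> bits=00000001010000000
After insert 'gnu': sets bits 0 4 -> bits=10001001010000000
After insert 'jay': sets bits 11 15 -> bits=10001001010100010
After insert 'pig': sets bits 8 12 -> bits=10001001110110010
insert 'cat' would touch bits 1 7; currently bit1=0, bit7=1
Bits that are 0 among those (would change 0->1): 1

Answer: 1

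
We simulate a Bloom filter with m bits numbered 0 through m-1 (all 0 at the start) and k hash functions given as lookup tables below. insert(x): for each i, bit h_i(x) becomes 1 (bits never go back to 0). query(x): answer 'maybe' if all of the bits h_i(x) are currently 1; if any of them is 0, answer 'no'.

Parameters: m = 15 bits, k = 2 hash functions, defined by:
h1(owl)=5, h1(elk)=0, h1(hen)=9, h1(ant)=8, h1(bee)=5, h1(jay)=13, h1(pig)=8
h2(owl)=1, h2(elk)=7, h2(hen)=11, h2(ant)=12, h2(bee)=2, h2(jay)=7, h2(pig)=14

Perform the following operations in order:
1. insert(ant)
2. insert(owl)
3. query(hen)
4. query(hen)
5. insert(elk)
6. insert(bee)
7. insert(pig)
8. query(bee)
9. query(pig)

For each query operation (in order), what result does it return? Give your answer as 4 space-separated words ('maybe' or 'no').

Answer: no no maybe maybe

Derivation:
Start: bits=000000000000000
Op 1: insert ant -> sets bits 8 12 -> bits=000000001000100
Op 2: insert owl -> sets bits 1 5 -> bits=010001001000100
Op 3: query hen -> checks bit9=0, bit11=0 (has a 0) -> no
Op 4: query hen -> checks bit9=0, bit11=0 (has a 0) -> no
Op 5: insert elk -> sets bits 0 7 -> bits=110001011000100
Op 6: insert bee -> sets bits 2 5 -> bits=111001011000100
Op 7: insert pig -> sets bits 8 14 -> bits=111001011000101
Op 8: query bee -> checks bit2=1, bit5=1 (all 1) -> maybe
Op 9: query pig -> checks bit8=1, bit14=1 (all 1) -> maybe
Query results in order: no no maybe maybe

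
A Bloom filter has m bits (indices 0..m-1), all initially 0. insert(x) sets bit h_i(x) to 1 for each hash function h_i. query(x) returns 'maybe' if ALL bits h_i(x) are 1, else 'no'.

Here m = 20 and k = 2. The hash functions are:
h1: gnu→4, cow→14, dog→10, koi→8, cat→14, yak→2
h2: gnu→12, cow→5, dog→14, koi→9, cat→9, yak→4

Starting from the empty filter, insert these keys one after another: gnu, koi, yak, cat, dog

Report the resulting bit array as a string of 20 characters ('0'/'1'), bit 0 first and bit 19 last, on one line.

Start: bits=00000000000000000000
After insert 'gnu': sets bits 4 12 -> bits=00001000000010000000
After insert 'koi': sets bits 8 9 -> bits=00001000110010000000
After insert 'yak': sets bits 2 4 -> bits=00101000110010000000
After insert 'cat': sets bits 9 14 -> bits=00101000110010100000
After insert 'dog': sets bits 10 14 -> bits=00101000111010100000

Answer: 00101000111010100000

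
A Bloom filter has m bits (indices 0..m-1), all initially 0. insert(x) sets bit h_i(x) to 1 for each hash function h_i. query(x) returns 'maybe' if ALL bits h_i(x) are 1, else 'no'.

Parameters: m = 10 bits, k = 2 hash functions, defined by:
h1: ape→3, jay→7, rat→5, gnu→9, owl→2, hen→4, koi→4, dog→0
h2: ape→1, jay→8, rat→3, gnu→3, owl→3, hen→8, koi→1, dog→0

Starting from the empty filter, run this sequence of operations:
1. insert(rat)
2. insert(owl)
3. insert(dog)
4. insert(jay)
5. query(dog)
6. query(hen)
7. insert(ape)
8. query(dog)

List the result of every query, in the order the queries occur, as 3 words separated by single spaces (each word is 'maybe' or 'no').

Answer: maybe no maybe

Derivation:
Start: bits=0000000000
Op 1: insert rat -> sets bits 3 5 -> bits=0001010000
Op 2: insert owl -> sets bits 2 3 -> bits=0011010000
Op 3: insert dog -> sets bits 0 -> bits=1011010000
Op 4: insert jay -> sets bits 7 8 -> bits=1011010110
Op 5: query dog -> checks bit0=1 (all 1) -> maybe
Op 6: query hen -> checks bit4=0, bit8=1 (has a 0) -> no
Op 7: insert ape -> sets bits 1 3 -> bits=1111010110
Op 8: query dog -> checks bit0=1 (all 1) -> maybe
Query results in order: maybe no maybe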